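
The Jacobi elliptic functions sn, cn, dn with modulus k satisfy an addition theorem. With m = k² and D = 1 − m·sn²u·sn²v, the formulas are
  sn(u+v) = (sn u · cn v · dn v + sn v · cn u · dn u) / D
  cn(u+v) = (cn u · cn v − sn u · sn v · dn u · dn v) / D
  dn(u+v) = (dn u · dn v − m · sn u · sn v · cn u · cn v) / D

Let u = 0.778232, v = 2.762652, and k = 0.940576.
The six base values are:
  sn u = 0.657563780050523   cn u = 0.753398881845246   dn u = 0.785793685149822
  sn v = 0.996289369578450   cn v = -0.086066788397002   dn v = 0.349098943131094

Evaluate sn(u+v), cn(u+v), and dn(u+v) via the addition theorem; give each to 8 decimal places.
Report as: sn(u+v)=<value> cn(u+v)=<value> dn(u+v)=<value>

sn(u+v)=0.91900278 cn(u+v)=-0.39425106 dn(u+v)=0.50281860

m = k² = 0.884683211776
D = 1 − m·sn²u·sn²v = 0.6203052908525004
sn(u+v) = (sn u·cn v·dn v + sn v·cn u·dn u)/D = 0.5700622846875198/0.6203052908525004 = 0.919002776687701
cn(u+v) = (cn u·cn v − sn u·sn v·dn u·dn v)/D = -0.2445560169704483/0.6203052908525004 = -0.3942510576273647
dn(u+v) = (dn u·dn v − m·sn u·sn v·cn u·cn v)/D = 0.3119010394239219/0.6203052908525004 = 0.5028186024260229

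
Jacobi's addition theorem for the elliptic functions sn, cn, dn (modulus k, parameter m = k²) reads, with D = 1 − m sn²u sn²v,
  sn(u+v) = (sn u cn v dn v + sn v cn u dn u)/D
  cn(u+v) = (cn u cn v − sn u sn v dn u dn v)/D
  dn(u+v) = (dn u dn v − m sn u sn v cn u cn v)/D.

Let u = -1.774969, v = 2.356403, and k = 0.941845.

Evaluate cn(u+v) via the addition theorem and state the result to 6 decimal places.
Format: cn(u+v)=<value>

cn(u+v)=0.850125

sn u = -0.9633519735374951, cn u = 0.268240517225518, dn u = 0.4204229605718868
sn v = 0.998457806206735, cn v = 0.05551584661008048, dn v = 0.3400911055504054
m = k² = 0.887072004025
D = 1 − m·sn²u·sn²v = 0.1792927130248027
cn(u+v) = (cn u·cn v − sn u·sn v·dn u·dn v)/D = 0.152421271729854/0.1792927130248027 = 0.850125301571897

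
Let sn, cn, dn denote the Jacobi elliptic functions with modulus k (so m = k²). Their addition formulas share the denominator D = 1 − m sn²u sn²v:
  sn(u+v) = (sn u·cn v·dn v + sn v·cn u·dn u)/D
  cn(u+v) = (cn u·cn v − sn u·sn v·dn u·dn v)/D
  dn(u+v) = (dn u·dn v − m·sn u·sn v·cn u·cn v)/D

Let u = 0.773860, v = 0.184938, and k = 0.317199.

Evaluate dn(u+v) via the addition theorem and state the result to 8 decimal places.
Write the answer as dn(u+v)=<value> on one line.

sn u = 0.6939633326403499, cn u = 0.7200103422525951, dn u = 0.9754717912066217
sn v = 0.1837820574351445, cn v = 0.9829670164175934, dn v = 0.9982993721563149
m = k² = 0.100615205601
D = 1 − m·sn²u·sn²v = 0.9983633987248696
dn(u+v) = (dn u·dn v − m·sn u·sn v·cn u·cn v)/D = 0.9647308885435008/0.9983633987248696 = 0.9663123565784514

dn(u+v)=0.96631236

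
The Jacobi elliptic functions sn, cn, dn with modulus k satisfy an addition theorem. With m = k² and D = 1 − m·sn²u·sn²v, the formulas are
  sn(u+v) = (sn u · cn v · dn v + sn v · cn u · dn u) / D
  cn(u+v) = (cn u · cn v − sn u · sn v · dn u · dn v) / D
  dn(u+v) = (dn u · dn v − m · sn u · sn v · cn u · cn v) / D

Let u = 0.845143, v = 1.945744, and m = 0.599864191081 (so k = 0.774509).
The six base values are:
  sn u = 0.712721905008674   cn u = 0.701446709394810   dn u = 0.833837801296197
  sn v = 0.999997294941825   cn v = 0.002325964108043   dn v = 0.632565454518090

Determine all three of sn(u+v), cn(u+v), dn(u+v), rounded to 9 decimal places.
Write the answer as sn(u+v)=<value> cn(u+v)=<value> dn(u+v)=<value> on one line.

m = k² = 0.599864191081
D = 1 − m·sn²u·sn²v = 0.6952871274092586
sn(u+v) = (sn u·cn v·dn v + sn v·cn u·dn u)/D = 0.5859398449505331/0.6952871274092586 = 0.8427307537446156
cn(u+v) = (cn u·cn v − sn u·sn v·dn u·dn v)/D = -0.3742975923518129/0.6952871274092586 = -0.5383352827866962
dn(u+v) = (dn u·dn v − m·sn u·sn v·cn u·cn v)/D = 0.5267594470590006/0.6952871274092586 = 0.7576142665286832

sn(u+v)=0.842730754 cn(u+v)=-0.538335283 dn(u+v)=0.757614267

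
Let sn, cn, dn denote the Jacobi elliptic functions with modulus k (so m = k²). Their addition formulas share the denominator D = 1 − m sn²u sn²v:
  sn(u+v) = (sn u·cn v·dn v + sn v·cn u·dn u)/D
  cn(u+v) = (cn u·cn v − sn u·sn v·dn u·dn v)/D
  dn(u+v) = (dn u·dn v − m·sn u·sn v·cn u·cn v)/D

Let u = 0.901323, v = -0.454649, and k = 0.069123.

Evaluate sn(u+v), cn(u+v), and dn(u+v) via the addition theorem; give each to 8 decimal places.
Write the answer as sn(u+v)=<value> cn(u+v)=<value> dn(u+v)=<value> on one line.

sn(u+v)=0.43190675 cn(u+v)=0.90191827 dn(u+v)=0.99955425

sn u = 0.7838411335061909, cn u = 0.6209614137961632, dn u = 0.9985311063773368
sn v = -0.4390824884652563, cn v = 0.8984467531930638, dn v = 0.9995393114226701
m = k² = 0.004777989129
D = 1 − m·sn²u·sn²v = 0.9994340298958908
sn(u+v) = (sn u·cn v·dn v + sn v·cn u·dn u)/D = 0.4316623021723821/0.9994340298958908 = 0.4319067484797847
cn(u+v) = (cn u·cn v − sn u·sn v·dn u·dn v)/D = 0.9014078083737568/0.9994340298958908 = 0.9019182671493133
dn(u+v) = (dn u·dn v − m·sn u·sn v·cn u·cn v)/D = 0.9989885315678791/0.9994340298958908 = 0.9995542493904694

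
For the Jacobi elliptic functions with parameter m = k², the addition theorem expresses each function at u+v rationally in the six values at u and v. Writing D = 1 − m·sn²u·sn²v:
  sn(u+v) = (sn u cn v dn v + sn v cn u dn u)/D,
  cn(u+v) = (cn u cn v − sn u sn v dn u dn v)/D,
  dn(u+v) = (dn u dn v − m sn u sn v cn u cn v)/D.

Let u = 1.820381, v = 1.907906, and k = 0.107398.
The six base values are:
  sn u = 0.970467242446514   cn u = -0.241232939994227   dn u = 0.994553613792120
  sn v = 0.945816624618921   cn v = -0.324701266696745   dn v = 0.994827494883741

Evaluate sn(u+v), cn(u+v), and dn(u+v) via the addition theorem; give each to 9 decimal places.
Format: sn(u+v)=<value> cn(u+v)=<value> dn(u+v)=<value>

m = k² = 0.011534330404
D = 1 − m·sn²u·sn²v = 0.9902821982333431
sn(u+v) = (sn u·cn v·dn v + sn v·cn u·dn u)/D = -0.5404014907743773/0.9902821982333431 = -0.5457045393105622
cn(u+v) = (cn u·cn v − sn u·sn v·dn u·dn v)/D = -0.8298343575116017/0.9902821982333431 = -0.8379776582796507
dn(u+v) = (dn u·dn v − m·sn u·sn v·cn u·cn v)/D = 0.9885800008756781/0.9902821982333431 = 0.9982810987002476

sn(u+v)=-0.545704539 cn(u+v)=-0.837977658 dn(u+v)=0.998281099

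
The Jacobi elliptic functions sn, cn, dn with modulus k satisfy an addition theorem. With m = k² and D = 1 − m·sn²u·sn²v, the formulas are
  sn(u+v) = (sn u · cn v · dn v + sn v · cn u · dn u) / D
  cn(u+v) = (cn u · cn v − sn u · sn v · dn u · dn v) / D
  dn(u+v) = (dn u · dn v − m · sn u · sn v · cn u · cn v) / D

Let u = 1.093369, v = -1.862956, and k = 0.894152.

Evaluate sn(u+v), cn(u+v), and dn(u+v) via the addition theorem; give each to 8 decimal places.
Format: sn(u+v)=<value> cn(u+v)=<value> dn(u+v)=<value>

sn(u+v)=-0.65664111 cn(u+v)=0.75420319 dn(u+v)=0.80948761

sn u = 0.8178409536243585, cn u = 0.5754443279543208, dn u = 0.6820836862394644
sn v = -0.9839054040480814, cn v = 0.1786901113239947, dn v = 0.4754162487259447
m = k² = 0.799507799104
D = 1 − m·sn²u·sn²v = 0.4823131841051204
sn(u+v) = (sn u·cn v·dn v + sn v·cn u·dn u)/D = -0.3167066665234121/0.4823131841051204 = -0.6566411140326318
cn(u+v) = (cn u·cn v − sn u·sn v·dn u·dn v)/D = 0.363762140610108/0.4823131841051204 = 0.7542031870537172
dn(u+v) = (dn u·dn v − m·sn u·sn v·cn u·cn v)/D = 0.3904265446242426/0.4823131841051204 = 0.809487605752757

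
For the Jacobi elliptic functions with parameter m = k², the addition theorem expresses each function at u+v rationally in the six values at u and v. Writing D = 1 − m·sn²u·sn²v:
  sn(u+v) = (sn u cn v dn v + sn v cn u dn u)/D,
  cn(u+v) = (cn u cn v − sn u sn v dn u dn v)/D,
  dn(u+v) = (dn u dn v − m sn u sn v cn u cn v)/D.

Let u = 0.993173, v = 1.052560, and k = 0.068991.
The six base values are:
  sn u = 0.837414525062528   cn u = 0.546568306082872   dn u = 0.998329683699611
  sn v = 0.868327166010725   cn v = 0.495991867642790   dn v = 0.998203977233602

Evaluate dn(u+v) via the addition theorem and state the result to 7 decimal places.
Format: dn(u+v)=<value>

m = k² = 0.004759758081
D = 1 − m·sn²u·sn²v = 0.9974832931245772
dn(u+v) = (dn u·dn v − m·sn u·sn v·cn u·cn v)/D = 0.9955983910157568/0.9974832931245772 = 0.9981103421763426

dn(u+v)=0.9981103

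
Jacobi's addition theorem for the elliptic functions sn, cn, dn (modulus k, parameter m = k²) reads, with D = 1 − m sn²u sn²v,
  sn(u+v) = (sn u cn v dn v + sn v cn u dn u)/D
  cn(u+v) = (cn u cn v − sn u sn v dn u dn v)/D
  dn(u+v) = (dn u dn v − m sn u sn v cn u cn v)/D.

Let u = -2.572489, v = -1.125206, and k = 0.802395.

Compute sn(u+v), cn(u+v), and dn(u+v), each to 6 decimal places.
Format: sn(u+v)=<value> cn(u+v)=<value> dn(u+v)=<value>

sn u = -0.9381589041853626, cn u = -0.3462049544673207, dn u = 0.6582790319925354
sn v = -0.8454324383874402, cn v = 0.5340823832727186, dn v = 0.7347197493451046
m = k² = 0.643837736025
D = 1 − m·sn²u·sn²v = 0.5949701307347848
sn(u+v) = (sn u·cn v·dn v + sn v·cn u·dn u)/D = -0.1754607765559187/0.5949701307347848 = -0.2949068658946385
cn(u+v) = (cn u·cn v − sn u·sn v·dn u·dn v)/D = -0.5685094303148901/0.5949701307347848 = -0.9555260019738875
dn(u+v) = (dn u·dn v − m·sn u·sn v·cn u·cn v)/D = 0.5780726219405902/0.5949701307347848 = 0.9715993998331878

sn(u+v)=-0.294907 cn(u+v)=-0.955526 dn(u+v)=0.971599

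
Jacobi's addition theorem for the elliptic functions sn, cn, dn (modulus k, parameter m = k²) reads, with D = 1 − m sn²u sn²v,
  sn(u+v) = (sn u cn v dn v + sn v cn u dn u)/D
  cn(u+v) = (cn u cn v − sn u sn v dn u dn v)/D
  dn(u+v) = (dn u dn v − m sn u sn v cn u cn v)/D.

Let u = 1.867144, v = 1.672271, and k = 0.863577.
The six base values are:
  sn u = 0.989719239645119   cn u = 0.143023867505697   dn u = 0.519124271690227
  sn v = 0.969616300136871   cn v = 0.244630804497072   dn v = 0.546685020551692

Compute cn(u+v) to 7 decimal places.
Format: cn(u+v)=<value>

m = k² = 0.745765234929
D = 1 − m·sn²u·sn²v = 0.3132068177209522
cn(u+v) = (cn u·cn v − sn u·sn v·dn u·dn v)/D = -0.2373575978324747/0.3132068177209522 = -0.7578302399660584

cn(u+v)=-0.7578302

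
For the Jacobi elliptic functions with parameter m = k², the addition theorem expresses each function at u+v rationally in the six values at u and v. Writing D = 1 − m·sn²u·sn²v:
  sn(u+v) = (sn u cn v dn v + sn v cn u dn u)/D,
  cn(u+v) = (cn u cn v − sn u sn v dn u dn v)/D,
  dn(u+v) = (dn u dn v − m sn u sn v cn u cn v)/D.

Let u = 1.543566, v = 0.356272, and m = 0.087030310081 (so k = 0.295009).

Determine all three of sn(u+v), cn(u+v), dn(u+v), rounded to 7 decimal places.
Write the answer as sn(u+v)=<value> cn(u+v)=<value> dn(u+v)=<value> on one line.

sn u = 0.9981776947903987, cn u = 0.06034309921545041, dn u = 0.9556602913608883
sn v = 0.3481836638357769, cn v = 0.9374263364328392, dn v = 0.9947105877113636
m = k² = 0.087030310081
D = 1 − m·sn²u·sn²v = 0.9894875719936697
sn(u+v) = (sn u·cn v·dn v + sn v·cn u·dn u)/D = 0.9508475436831672/0.9894875719936697 = 0.9609494556534464
cn(u+v) = (cn u·cn v − sn u·sn v·dn u·dn v)/D = -0.2738149079243405/0.9894875719936697 = -0.2767239485106866
dn(u+v) = (dn u·dn v − m·sn u·sn v·cn u·cn v)/D = 0.9488944040224738/0.9894875719936697 = 0.9589755656158402

sn(u+v)=0.9609495 cn(u+v)=-0.2767239 dn(u+v)=0.9589756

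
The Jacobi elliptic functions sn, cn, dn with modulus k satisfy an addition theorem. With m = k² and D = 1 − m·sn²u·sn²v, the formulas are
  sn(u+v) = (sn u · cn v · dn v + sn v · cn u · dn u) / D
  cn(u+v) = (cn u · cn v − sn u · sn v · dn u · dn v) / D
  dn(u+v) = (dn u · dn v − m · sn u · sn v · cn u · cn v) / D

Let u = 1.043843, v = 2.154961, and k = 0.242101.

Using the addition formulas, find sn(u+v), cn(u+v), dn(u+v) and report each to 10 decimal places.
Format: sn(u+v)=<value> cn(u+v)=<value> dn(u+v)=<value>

sn(u+v)=-0.0095942983 cn(u+v)=-0.9999539737 dn(u+v)=0.9999973023

sn u = 0.8598228570945129, cn u = 0.5105924543291144, dn u = 0.9780939423828881
sn v = 0.8549929101148796, cn v = -0.5186396857677682, dn v = 0.9783420769951181
m = k² = 0.058612894201
D = 1 − m·sn²u·sn²v = 0.9683235746912351
sn(u+v) = (sn u·cn v·dn v + sn v·cn u·dn u)/D = -0.009290385190089458/0.9683235746912351 = -0.009594298262388005
cn(u+v) = (cn u·cn v − sn u·sn v·dn u·dn v)/D = -0.9682790063023321/0.9683235746912351 = -0.9999539736612142
dn(u+v) = (dn u·dn v − m·sn u·sn v·cn u·cn v)/D = 0.968320962465565/0.9683235746912351 = 0.999997302321519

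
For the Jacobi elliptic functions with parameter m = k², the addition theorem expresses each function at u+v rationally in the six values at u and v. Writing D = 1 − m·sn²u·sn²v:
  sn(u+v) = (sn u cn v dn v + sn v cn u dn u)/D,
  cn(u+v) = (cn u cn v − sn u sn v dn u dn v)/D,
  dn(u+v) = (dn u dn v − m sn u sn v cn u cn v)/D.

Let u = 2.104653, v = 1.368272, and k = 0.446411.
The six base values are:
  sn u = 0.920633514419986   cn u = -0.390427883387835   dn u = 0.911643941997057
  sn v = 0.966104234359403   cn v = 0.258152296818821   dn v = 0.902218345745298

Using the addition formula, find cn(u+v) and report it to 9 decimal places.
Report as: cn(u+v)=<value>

cn(u+v)=-0.988122581

m = k² = 0.199282780921
D = 1 − m·sn²u·sn²v = 0.8423509682706678
cn(u+v) = (cn u·cn v − sn u·sn v·dn u·dn v)/D = -0.8323460130292919/0.8423509682706678 = -0.9881225811826205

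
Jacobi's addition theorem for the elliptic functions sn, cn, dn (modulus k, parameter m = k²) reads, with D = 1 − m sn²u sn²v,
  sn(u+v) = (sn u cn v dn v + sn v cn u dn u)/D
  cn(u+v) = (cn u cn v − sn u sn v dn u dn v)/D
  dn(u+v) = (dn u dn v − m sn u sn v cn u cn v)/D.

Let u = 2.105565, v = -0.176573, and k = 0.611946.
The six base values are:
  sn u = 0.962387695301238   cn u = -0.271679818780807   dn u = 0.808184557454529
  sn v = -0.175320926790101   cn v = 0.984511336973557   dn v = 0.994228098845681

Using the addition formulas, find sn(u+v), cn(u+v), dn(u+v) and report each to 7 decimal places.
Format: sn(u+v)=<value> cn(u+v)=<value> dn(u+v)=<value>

m = k² = 0.374477906916
D = 1 − m·sn²u·sn²v = 0.9893391007385703
sn(u+v) = (sn u·cn v·dn v + sn v·cn u·dn u)/D = 0.9805075925080909/0.9893391007385703 = 0.9910733253907721
cn(u+v) = (cn u·cn v − sn u·sn v·dn u·dn v)/D = -0.1318966158936248/0.9893391007385703 = -0.1333179046447878
dn(u+v) = (dn u·dn v − m·sn u·sn v·cn u·cn v)/D = 0.7866197409746297/0.9893391007385703 = 0.7950961812662568

sn(u+v)=0.9910733 cn(u+v)=-0.1333179 dn(u+v)=0.7950962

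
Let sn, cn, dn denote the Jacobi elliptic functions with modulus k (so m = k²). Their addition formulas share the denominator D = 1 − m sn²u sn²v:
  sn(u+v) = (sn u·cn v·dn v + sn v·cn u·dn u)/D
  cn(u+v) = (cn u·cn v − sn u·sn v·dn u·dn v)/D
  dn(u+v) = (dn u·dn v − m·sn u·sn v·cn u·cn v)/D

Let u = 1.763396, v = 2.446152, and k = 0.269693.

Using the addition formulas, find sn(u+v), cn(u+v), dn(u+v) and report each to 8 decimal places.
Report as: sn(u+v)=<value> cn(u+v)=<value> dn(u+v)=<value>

sn u = 0.9877283840603493, cn u = -0.1561814307833399, dn u = 0.9638671421128406
sn v = 0.6819163935108913, cn v = -0.7314301280786151, dn v = 0.9829434464289191
m = k² = 0.072734314249
D = 1 − m·sn²u·sn²v = 0.9670028311427486
sn(u+v) = (sn u·cn v·dn v + sn v·cn u·dn u)/D = -0.8127861498996968/0.9670028311427486 = -0.8405209620112411
cn(u+v) = (cn u·cn v − sn u·sn v·dn u·dn v)/D = -0.5239018514658244/0.9670028311427486 = -0.5417790254519805
dn(u+v) = (dn u·dn v − m·sn u·sn v·cn u·cn v)/D = 0.9418304711315378/0.9670028311427486 = 0.9739686801315116

sn(u+v)=-0.84052096 cn(u+v)=-0.54177903 dn(u+v)=0.97396868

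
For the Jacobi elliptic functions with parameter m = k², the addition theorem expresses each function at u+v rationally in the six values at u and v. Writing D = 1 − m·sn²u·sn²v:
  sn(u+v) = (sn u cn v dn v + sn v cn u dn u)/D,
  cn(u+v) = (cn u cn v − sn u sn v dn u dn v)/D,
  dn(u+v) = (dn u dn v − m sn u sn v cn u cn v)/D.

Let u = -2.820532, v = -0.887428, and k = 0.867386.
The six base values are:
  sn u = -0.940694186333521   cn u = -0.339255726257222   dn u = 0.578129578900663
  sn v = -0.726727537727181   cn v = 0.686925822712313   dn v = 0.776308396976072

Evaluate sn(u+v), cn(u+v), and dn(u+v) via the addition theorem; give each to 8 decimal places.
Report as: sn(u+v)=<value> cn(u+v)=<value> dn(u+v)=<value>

sn(u+v)=-0.55384316 cn(u+v)=-0.83262102 dn(u+v)=0.87705181

m = k² = 0.752358472996
D = 1 − m·sn²u·sn²v = 0.6483869619719549
sn(u+v) = (sn u·cn v·dn v + sn v·cn u·dn u)/D = -0.3591046815276047/0.6483869619719549 = -0.5538431563081574
cn(u+v) = (cn u·cn v − sn u·sn v·dn u·dn v)/D = -0.5398606117880604/0.6483869619719549 = -0.8326210171564359
dn(u+v) = (dn u·dn v − m·sn u·sn v·cn u·cn v)/D = 0.5686689578163328/0.6483869619719549 = 0.8770518088254369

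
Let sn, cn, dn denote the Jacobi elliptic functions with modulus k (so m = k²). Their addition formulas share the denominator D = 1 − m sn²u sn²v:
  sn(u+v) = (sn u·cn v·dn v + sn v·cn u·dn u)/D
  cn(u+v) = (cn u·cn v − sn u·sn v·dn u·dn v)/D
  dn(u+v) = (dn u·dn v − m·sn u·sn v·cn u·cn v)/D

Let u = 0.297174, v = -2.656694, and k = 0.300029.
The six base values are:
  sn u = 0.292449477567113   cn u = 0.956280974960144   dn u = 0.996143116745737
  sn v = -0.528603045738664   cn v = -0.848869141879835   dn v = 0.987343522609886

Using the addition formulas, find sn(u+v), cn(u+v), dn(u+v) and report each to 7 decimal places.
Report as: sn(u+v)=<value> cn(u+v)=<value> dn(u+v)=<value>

sn(u+v)=-0.7502668 cn(u+v)=-0.6611352 dn(u+v)=0.9743353

m = k² = 0.090017400841
D = 1 − m·sn²u·sn²v = 0.9978487668035161
sn(u+v) = (sn u·cn v·dn v + sn v·cn u·dn u)/D = -0.7486527579513495/0.9978487668035161 = -0.7502667567045907
cn(u+v) = (cn u·cn v − sn u·sn v·dn u·dn v)/D = -0.6597129750301536/0.9978487668035161 = -0.6611352310866322
dn(u+v) = (dn u·dn v − m·sn u·sn v·cn u·cn v)/D = 0.9722392313070041/0.9978487668035161 = 0.9743352536491587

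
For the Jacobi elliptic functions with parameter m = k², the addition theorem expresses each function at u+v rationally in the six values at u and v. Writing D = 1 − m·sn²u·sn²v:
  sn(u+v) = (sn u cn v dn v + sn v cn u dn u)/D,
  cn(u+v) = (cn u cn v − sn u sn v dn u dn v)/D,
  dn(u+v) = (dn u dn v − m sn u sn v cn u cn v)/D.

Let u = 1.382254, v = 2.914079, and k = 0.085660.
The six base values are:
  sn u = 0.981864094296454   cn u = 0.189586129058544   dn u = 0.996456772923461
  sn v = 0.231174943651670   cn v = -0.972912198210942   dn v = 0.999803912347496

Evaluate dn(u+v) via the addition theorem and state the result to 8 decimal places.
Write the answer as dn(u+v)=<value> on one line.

m = k² = 0.0073376356
D = 1 − m·sn²u·sn²v = 0.9996219576812425
dn(u+v) = (dn u·dn v − m·sn u·sn v·cn u·cn v)/D = 0.9965685852005661/0.9996219576812425 = 0.9969454727787702

dn(u+v)=0.99694547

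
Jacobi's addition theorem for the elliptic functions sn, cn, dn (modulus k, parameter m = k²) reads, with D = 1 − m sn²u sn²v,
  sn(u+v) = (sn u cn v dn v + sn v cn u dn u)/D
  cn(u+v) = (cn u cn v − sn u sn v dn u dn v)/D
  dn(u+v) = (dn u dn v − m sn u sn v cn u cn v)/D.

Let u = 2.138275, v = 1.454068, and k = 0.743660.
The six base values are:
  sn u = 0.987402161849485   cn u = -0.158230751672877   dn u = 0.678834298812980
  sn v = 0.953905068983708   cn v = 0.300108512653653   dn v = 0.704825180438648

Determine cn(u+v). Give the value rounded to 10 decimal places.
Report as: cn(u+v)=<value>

cn(u+v)=-0.9779416186

m = k² = 0.5530301956
D = 1 − m·sn²u·sn²v = 0.509377676093404
cn(u+v) = (cn u·cn v − sn u·sn v·dn u·dn v)/D = -0.4981416290325335/0.509377676093404 = -0.9779416185902695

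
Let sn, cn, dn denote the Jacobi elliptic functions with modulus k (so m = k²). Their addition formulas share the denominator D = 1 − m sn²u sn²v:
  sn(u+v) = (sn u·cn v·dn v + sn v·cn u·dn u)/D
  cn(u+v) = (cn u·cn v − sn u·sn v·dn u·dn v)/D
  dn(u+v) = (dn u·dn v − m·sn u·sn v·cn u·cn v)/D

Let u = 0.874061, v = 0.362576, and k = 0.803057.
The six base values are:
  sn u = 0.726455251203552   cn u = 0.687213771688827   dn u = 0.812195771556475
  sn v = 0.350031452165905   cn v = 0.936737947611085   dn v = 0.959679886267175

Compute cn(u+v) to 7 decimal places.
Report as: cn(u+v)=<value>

cn(u+v)=0.4649264

m = k² = 0.644900545249
D = 1 − m·sn²u·sn²v = 0.9583010980940671
cn(u+v) = (cn u·cn v − sn u·sn v·dn u·dn v)/D = 0.4455394901633393/0.9583010980940671 = 0.4649264109677615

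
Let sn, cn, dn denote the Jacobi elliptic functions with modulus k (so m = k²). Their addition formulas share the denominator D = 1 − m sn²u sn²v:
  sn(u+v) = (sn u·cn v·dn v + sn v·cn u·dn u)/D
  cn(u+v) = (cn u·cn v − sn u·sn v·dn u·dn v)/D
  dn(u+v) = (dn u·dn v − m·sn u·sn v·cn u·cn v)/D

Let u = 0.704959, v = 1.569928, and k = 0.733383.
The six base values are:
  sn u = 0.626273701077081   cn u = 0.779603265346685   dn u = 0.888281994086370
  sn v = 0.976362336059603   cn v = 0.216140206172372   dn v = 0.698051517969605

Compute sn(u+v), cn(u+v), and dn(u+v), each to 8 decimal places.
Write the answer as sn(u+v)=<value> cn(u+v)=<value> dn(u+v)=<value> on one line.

sn(u+v)=0.96461206 cn(u+v)=-0.26367323 dn(u+v)=0.70678333

m = k² = 0.537850624689
D = 1 − m·sn²u·sn²v = 0.7989000036164783
sn(u+v) = (sn u·cn v·dn v + sn v·cn u·dn u)/D = 0.7706285791367081/0.7989000036164783 = 0.9646120611443353
cn(u+v) = (cn u·cn v − sn u·sn v·dn u·dn v)/D = -0.2106485433041197/0.7989000036164783 = -0.2636732286275518
dn(u+v) = (dn u·dn v − m·sn u·sn v·cn u·cn v)/D = 0.5646492026913156/0.7989000036164783 = 0.7067833272440218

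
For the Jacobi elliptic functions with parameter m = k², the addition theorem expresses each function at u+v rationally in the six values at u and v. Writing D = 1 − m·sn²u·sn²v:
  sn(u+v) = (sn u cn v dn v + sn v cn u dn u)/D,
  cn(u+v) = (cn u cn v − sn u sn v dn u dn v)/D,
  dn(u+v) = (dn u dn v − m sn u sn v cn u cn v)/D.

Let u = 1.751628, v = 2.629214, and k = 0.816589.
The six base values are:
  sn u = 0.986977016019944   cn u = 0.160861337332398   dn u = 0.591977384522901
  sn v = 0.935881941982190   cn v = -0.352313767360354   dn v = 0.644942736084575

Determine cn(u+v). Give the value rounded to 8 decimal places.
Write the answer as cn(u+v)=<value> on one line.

cn(u+v)=-0.94958520

m = k² = 0.666817594921
D = 1 − m·sn²u·sn²v = 0.4310641973247142
cn(u+v) = (cn u·cn v − sn u·sn v·dn u·dn v)/D = -0.4093321817684388/0.4310641973247142 = -0.9495851993945463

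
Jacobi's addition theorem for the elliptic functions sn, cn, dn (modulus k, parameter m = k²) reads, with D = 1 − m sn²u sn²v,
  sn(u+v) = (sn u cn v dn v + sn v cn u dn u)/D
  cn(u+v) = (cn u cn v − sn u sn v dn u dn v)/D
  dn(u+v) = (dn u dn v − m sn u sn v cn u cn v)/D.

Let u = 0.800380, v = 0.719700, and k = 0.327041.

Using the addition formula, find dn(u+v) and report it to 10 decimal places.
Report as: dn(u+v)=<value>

sn u = 0.7120095775046046, cn u = 0.7021697526536688, dn u = 0.9725111476291573
sn v = 0.6546503787706468, cn v = 0.7559317969072664, dn v = 0.9768122922418853
m = k² = 0.106955815681
D = 1 − m·sn²u·sn²v = 0.9767622046749247
dn(u+v) = (dn u·dn v − m·sn u·sn v·cn u·cn v)/D = 0.923498737993817/0.9767622046749247 = 0.9454693615025427

dn(u+v)=0.9454693615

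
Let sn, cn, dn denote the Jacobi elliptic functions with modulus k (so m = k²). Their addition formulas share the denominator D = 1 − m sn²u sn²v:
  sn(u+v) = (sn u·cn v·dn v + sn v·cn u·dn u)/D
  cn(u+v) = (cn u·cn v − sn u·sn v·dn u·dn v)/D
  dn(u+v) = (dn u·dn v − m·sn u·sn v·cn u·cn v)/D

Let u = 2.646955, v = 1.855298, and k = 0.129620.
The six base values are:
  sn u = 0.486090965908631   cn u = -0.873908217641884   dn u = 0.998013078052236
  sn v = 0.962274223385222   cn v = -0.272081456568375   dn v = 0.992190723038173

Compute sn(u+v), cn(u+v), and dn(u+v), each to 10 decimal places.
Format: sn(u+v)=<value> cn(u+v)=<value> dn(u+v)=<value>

sn(u+v)=-0.9740726844 cn(u+v)=-0.2262352877 dn(u+v)=0.9919972726

m = k² = 0.0168013444
D = 1 − m·sn²u·sn²v = 0.996323988693533
sn(u+v) = (sn u·cn v·dn v + sn v·cn u·dn u)/D = -0.9704919822427116/0.996323988693533 = -0.9740726844440486
cn(u+v) = (cn u·cn v − sn u·sn v·dn u·dn v)/D = -0.22540364426691/0.996323988693533 = -0.2262352877425735
dn(u+v) = (dn u·dn v − m·sn u·sn v·cn u·cn v)/D = 0.9883506793973044/0.996323988693533 = 0.9919972725873198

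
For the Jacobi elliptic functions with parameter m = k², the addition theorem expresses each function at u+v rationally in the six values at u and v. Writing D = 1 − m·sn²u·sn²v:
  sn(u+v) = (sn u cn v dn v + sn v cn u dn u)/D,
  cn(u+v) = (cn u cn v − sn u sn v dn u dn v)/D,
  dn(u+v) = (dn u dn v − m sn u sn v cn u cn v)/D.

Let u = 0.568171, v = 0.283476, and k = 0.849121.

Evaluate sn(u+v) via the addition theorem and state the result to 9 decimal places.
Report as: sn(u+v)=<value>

sn u = 0.5207151574747701, cn u = 0.8537304754874488, dn u = 0.8969410362693646
sn v = 0.2771143541823505, cn v = 0.9608369449111013, dn v = 0.9719219143396681
m = k² = 0.721006472641
D = 1 − m·sn²u·sn²v = 0.9849873400518154
sn(u+v) = (sn u·cn v·dn v + sn v·cn u·dn u)/D = 0.6984734467846762/0.9849873400518154 = 0.7091192123829053

sn(u+v)=0.709119212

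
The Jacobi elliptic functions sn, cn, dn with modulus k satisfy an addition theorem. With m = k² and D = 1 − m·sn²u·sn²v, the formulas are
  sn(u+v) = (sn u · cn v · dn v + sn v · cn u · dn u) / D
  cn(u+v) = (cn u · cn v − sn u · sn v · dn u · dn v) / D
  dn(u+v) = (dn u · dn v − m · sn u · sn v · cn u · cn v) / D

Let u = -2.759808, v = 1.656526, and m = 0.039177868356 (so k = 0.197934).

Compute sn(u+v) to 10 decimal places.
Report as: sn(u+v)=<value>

sn(u+v)=-0.8895770410

sn u = -0.4011819209480297, cn u = -0.9159983986363998, dn u = 0.9968422353709607
sn v = 0.997647027676629, cn v = -0.06855952281038389, dn v = 0.9803092795727402
m = k² = 0.039177868356
D = 1 − m·sn²u·sn²v = 0.9937240809146696
sn(u+v) = (sn u·cn v·dn v + sn v·cn u·dn u)/D = -0.8839941274777753/0.9937240809146696 = -0.8895770410073048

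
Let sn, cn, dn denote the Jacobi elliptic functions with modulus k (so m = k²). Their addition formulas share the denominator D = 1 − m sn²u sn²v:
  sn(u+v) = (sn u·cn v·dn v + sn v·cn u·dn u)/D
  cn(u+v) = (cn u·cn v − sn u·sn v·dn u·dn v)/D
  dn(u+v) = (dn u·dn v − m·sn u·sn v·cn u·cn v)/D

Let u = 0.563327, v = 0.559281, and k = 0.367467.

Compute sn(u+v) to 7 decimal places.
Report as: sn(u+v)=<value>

sn u = 0.5308113251971569, cn u = 0.8474900217952057, dn u = 0.9807921774063456
sn v = 0.5274436506682292, cn v = 0.8495900160487828, dn v = 0.9810374764325768
m = k² = 0.135031996089
D = 1 − m·sn²u·sn²v = 0.9894155283150341
sn(u+v) = (sn u·cn v·dn v + sn v·cn u·dn u)/D = 0.880837707312108/0.9894155283150341 = 0.8902606459109924

sn(u+v)=0.8902606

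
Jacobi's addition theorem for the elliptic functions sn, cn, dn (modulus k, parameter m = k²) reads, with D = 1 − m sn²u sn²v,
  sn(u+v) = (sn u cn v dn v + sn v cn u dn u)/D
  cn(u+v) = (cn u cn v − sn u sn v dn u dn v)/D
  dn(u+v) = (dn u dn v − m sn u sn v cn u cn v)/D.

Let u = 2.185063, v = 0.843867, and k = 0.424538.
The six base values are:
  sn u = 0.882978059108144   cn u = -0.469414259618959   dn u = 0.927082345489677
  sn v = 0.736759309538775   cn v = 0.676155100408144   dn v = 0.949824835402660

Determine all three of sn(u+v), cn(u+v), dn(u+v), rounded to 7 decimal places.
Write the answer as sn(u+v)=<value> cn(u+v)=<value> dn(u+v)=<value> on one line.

sn(u+v)=0.2667970 cn(u+v)=-0.9637528 dn(u+v)=0.9935648

m = k² = 0.180232513444
D = 1 − m·sn²u·sn²v = 0.923724646734295
sn(u+v) = (sn u·cn v·dn v + sn v·cn u·dn u)/D = 0.24644693793998/0.923724646734295 = 0.2667969711658774
cn(u+v) = (cn u·cn v − sn u·sn v·dn u·dn v)/D = -0.8902421747841459/0.923724646734295 = -0.9637527567673744
dn(u+v) = (dn u·dn v − m·sn u·sn v·cn u·cn v)/D = 0.9177802592377926/0.923724646734295 = 0.9935647624889971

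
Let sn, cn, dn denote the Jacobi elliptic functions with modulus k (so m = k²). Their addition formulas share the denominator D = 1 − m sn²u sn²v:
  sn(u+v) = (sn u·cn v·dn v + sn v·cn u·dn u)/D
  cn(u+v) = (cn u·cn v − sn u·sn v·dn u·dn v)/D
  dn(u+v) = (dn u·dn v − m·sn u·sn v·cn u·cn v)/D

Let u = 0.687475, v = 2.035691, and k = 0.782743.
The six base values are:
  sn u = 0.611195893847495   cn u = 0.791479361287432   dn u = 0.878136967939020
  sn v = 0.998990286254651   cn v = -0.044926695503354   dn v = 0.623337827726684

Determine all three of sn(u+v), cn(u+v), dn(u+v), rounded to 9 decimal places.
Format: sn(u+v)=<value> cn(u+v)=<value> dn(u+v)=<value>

m = k² = 0.612686604049
D = 1 − m·sn²u·sn²v = 0.7715864985246541
sn(u+v) = (sn u·cn v·dn v + sn v·cn u·dn u)/D = 0.677209267125905/0.7715864985246541 = 0.8776841850146326
cn(u+v) = (cn u·cn v − sn u·sn v·dn u·dn v)/D = -0.3697747060364333/0.7715864985246541 = -0.4792394718459658
dn(u+v) = (dn u·dn v − m·sn u·sn v·cn u·cn v)/D = 0.560678210736003/0.7715864985246541 = 0.7266563266828443

sn(u+v)=0.877684185 cn(u+v)=-0.479239472 dn(u+v)=0.726656327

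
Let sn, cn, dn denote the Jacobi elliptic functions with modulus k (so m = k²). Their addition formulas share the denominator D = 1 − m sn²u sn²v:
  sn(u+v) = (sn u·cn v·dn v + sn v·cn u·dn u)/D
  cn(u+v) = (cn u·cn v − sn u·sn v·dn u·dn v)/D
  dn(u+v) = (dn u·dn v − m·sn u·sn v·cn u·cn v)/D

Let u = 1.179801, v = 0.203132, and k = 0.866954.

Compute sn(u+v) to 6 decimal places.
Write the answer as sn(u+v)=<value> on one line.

sn u = 0.8547143581314453, cn u = 0.5190986091331314, dn u = 0.6715071981046836
sn v = 0.2007194103400942, cn v = 0.9796487729348335, dn v = 0.9847430910120793
m = k² = 0.751609238116
D = 1 − m·sn²u·sn²v = 0.9778785875280738
sn(u+v) = (sn u·cn v·dn v + sn v·cn u·dn u)/D = 0.8945114205249451/0.9778785875280738 = 0.9147469143241309

sn(u+v)=0.914747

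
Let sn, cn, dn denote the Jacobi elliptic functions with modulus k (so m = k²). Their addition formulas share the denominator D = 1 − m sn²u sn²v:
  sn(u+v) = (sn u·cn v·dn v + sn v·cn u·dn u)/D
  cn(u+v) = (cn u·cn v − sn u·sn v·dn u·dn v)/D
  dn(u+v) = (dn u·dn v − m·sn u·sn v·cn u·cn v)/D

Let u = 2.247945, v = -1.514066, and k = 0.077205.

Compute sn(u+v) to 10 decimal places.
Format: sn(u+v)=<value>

sn u = 0.7819153351972318, cn u = -0.623384639354709, dn u = 0.9981762028460798
sn v = -0.9982657314700257, cn v = 0.05886874699375253, dn v = 0.9970255987942593
m = k² = 0.005960612025
D = 1 − m·sn²u·sn²v = 0.9963683612462628
sn(u+v) = (sn u·cn v·dn v + sn v·cn u·dn u)/D = 0.6670620308307705/0.9963683612462628 = 0.6694933889675158

sn(u+v)=0.6694933890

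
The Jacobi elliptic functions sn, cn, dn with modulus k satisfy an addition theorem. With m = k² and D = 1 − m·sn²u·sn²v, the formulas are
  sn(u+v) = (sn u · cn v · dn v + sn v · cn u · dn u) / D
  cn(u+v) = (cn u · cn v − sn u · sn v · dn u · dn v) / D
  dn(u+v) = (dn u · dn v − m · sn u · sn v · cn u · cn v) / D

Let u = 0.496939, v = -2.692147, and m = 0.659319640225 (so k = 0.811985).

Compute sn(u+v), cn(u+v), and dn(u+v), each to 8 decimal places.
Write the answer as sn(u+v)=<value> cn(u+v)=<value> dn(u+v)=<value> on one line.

sn(u+v)=-0.99470419 cn(u+v)=-0.10277930 dn(u+v)=0.58961440

sn u = 0.4654897371994432, cn u = 0.8850532778098691, dn u = 0.9258175640157788
sn v = -0.9163829501076879, cn v = -0.4003027463707073, dn v = 0.6680802705841219
m = k² = 0.659319640225
D = 1 − m·sn²u·sn²v = 0.8800306697621592
sn(u+v) = (sn u·cn v·dn v + sn v·cn u·dn u)/D = -0.8753701903994719/0.8800306697621592 = -0.9947041852939661
cn(u+v) = (cn u·cn v − sn u·sn v·dn u·dn v)/D = -0.09044893300656949/0.8800306697621592 = -0.1027792963522676
dn(u+v) = (dn u·dn v − m·sn u·sn v·cn u·cn v)/D = 0.5188787533415206/0.8800306697621592 = 0.589614397736564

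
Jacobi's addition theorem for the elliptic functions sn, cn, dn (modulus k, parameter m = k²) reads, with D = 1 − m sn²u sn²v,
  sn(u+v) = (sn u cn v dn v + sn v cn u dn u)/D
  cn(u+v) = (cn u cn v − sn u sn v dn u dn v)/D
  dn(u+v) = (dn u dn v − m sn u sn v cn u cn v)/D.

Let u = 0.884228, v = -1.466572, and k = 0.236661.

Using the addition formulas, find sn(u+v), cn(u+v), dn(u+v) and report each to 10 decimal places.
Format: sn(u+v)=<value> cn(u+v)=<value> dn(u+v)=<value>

sn(u+v)=-0.5485447522 cn(u+v)=0.8361211963 dn(u+v)=0.9915376888

sn u = 0.7699205042010878, cn u = 0.6381398100814137, dn u = 0.9832596091004581
sn v = -0.992401746638737, cn v = 0.1230397223191927, dn v = 0.9720285335243783
m = k² = 0.056008428921
D = 1 − m·sn²u·sn²v = 0.9673020743526621
sn(u+v) = (sn u·cn v·dn v + sn v·cn u·dn u)/D = -0.5306084766841199/0.9673020743526621 = -0.5485447522059887
cn(u+v) = (cn u·cn v − sn u·sn v·dn u·dn v)/D = 0.8087817675479096/0.9673020743526621 = 0.8361211962552262
dn(u+v) = (dn u·dn v − m·sn u·sn v·cn u·cn v)/D = 0.9591164632169427/0.9673020743526621 = 0.9915376888432733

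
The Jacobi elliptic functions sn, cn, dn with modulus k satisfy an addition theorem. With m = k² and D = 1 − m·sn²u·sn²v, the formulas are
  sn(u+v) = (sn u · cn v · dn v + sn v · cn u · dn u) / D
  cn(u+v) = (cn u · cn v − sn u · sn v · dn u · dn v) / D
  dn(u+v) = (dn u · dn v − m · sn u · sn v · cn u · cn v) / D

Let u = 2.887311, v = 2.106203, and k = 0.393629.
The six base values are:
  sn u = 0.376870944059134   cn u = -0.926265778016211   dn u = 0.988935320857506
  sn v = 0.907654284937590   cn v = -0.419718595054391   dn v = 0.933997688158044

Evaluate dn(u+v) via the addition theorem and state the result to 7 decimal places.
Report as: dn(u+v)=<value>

dn(u+v)=0.9197328

m = k² = 0.154943789641
D = 1 − m·sn²u·sn²v = 0.9818698912371622
dn(u+v) = (dn u·dn v − m·sn u·sn v·cn u·cn v)/D = 0.9030579000371946/0.9818698912371622 = 0.9197327549165766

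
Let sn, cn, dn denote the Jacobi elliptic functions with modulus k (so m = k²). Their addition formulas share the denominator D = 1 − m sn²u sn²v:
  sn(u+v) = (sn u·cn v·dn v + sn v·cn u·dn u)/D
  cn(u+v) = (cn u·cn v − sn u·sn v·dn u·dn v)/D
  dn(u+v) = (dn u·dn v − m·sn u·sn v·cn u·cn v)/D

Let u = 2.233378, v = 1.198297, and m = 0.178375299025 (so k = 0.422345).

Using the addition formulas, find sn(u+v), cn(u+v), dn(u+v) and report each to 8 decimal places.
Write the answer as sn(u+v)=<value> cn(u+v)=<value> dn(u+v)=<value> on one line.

sn(u+v)=-0.13344026 cn(u+v)=-0.99105686 dn(u+v)=0.99841063

sn u = 0.8603163639050786, cn u = -0.5097604868927606, dn u = 0.9316525901845642
sn v = 0.9167959580870503, cn v = 0.3993559455363693, dn v = 0.9219939891800492
m = k² = 0.178375299025
D = 1 − m·sn²u·sn²v = 0.8890323315196894
sn(u+v) = (sn u·cn v·dn v + sn v·cn u·dn u)/D = -0.1186327028667636/0.8890323315196894 = -0.1334402570758882
cn(u+v) = (cn u·cn v − sn u·sn v·dn u·dn v)/D = -0.8810815900345785/0.8890323315196894 = -0.9910568590103803
dn(u+v) = (dn u·dn v − m·sn u·sn v·cn u·cn v)/D = 0.8876193343978566/0.8890323315196894 = 0.9984106347185175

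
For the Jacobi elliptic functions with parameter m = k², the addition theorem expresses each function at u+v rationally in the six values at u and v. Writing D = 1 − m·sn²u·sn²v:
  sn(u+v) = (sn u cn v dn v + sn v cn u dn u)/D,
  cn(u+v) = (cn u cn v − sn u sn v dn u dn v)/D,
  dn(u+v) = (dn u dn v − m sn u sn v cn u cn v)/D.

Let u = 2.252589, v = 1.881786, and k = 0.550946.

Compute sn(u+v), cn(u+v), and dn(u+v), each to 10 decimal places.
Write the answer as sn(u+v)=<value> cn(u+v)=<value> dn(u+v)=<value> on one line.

sn u = 0.8986458289133577, cn u = -0.4386749071654592, dn u = 0.8688329628293006
sn v = 0.9904138465268094, cn v = -0.1381318667359913, dn v = 0.8380037004993696
m = k² = 0.303541494916
D = 1 − m·sn²u·sn²v = 0.7595478851549765
sn(u+v) = (sn u·cn v·dn v + sn v·cn u·dn u)/D = -0.4815043604434594/0.7595478851549765 = -0.6339354895909089
cn(u+v) = (cn u·cn v − sn u·sn v·dn u·dn v)/D = -0.5874236467127727/0.7595478851549765 = -0.7733859289107442
dn(u+v) = (dn u·dn v − m·sn u·sn v·cn u·cn v)/D = 0.7117148109212743/0.7595478851549765 = 0.937024280932673

sn(u+v)=-0.6339354896 cn(u+v)=-0.7733859289 dn(u+v)=0.9370242809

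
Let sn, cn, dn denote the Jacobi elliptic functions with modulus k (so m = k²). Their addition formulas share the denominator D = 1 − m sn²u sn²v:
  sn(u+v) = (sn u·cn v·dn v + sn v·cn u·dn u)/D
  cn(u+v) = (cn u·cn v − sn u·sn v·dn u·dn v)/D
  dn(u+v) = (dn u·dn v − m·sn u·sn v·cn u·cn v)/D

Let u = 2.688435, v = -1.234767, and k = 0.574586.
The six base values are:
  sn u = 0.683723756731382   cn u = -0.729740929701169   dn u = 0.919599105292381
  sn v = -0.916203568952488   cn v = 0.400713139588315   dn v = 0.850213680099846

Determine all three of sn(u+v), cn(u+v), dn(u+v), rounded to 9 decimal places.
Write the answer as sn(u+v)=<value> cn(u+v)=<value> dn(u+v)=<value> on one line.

sn(u+v)=0.973956231 cn(u+v)=0.226736103 dn(u+v)=0.828748242

m = k² = 0.330149071396
D = 1 − m·sn²u·sn²v = 0.8704446419696603
sn(u+v) = (sn u·cn v·dn v + sn v·cn u·dn u)/D = 0.8477749826232537/0.8704446419696603 = 0.9739562308119799
cn(u+v) = (cn u·cn v − sn u·sn v·dn u·dn v)/D = 0.19736122611048/0.8704446419696603 = 0.226736103129875
dn(u+v) = (dn u·dn v − m·sn u·sn v·cn u·cn v)/D = 0.7213794665747132/0.8704446419696603 = 0.8287482417518945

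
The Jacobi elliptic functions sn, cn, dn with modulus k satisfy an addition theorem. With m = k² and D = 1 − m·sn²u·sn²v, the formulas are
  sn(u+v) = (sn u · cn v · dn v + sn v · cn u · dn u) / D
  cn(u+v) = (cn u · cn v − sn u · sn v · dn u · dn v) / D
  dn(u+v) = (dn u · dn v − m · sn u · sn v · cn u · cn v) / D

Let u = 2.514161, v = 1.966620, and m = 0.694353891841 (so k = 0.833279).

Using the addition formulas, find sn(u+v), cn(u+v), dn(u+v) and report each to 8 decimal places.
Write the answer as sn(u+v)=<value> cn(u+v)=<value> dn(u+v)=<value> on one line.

sn(u+v)=-0.33522973 cn(u+v)=-0.94213642 dn(u+v)=0.96019229

sn u = 0.968208616670196, cn u = -0.2501441076771255, dn u = 0.5908411560495372
sn v = 0.9984531122412218, cn v = 0.05560020373899762, dn v = 0.5547906107147426
m = k² = 0.694353891841
D = 1 − m·sn²u·sn²v = 0.3511054734524313
sn(u+v) = (sn u·cn v·dn v + sn v·cn u·dn u)/D = -0.1177009918069834/0.3511054734524313 = -0.3352297264113425
cn(u+v) = (cn u·cn v − sn u·sn v·dn u·dn v)/D = -0.3307892531747492/0.3511054734524313 = -0.9421364182166914
dn(u+v) = (dn u·dn v − m·sn u·sn v·cn u·cn v)/D = 0.337128767015692/0.3511054734524313 = 0.9601922855280327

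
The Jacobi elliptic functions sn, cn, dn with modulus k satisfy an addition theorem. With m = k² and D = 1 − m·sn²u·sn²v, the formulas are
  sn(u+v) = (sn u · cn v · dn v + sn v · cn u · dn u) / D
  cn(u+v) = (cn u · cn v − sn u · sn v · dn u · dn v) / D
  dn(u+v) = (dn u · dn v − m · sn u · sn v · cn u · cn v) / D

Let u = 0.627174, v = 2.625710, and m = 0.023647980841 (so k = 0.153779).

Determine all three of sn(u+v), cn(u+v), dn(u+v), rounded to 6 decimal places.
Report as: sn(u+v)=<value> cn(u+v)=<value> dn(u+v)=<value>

sn u = 0.5861313086475933, cn u = 0.8102160755150811, dn u = 0.9959295850045273
sn v = 0.5090993487654396, cn v = -0.8607077628827367, dn v = 0.9969307225456856
m = k² = 0.023647980841
D = 1 − m·sn²u·sn²v = 0.9978943364072135
sn(u+v) = (sn u·cn v·dn v + sn v·cn u·dn u)/D = -0.09213784480355302/0.9978943364072135 = -0.09233226549344206
cn(u+v) = (cn u·cn v − sn u·sn v·dn u·dn v)/D = -0.9936315837313896/0.9978943364072135 = -0.9957282524609054
dn(u+v) = (dn u·dn v − m·sn u·sn v·cn u·cn v)/D = 0.9977937411510361/0.9978943364072135 = 0.9998991924770917

sn(u+v)=-0.092332 cn(u+v)=-0.995728 dn(u+v)=0.999899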